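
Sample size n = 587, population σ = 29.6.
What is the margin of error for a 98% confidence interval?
Margin of error = 2.84

Margin of error = z* · σ/√n
= 2.326 · 29.6/√587
= 2.326 · 29.6/24.2281
= 2.84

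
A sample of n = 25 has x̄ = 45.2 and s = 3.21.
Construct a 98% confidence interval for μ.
(43.60, 46.80)

t-interval (σ unknown):
df = n - 1 = 24
t* = 2.492 for 98% confidence

Margin of error = t* · s/√n = 2.492 · 3.21/√25 = 1.60

CI: (43.60, 46.80)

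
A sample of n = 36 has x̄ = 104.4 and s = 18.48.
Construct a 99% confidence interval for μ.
(96.01, 112.79)

t-interval (σ unknown):
df = n - 1 = 35
t* = 2.724 for 99% confidence

Margin of error = t* · s/√n = 2.724 · 18.48/√36 = 8.39

CI: (96.01, 112.79)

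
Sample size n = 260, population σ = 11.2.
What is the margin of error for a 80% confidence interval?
Margin of error = 0.89

Margin of error = z* · σ/√n
= 1.282 · 11.2/√260
= 1.282 · 11.2/16.1245
= 0.89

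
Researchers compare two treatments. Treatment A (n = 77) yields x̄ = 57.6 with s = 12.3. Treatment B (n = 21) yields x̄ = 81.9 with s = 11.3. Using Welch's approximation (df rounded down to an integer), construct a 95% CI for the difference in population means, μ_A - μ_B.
(-30.06, -18.54)

Difference: x̄₁ - x̄₂ = -24.30
SE = √(s₁²/n₁ + s₂²/n₂) = √(12.3²/77 + 11.3²/21) = 2.8364
df = 34.08 → 34 (Welch–Satterthwaite, rounded down)
t* = 2.032

CI: -24.30 ± 2.032 · 2.8364 = -24.30 ± 5.76 = (-30.06, -18.54)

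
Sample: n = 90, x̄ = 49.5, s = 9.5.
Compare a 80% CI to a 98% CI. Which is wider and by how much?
98% CI is wider by 2.15

df = 89
80% CI: t* = 1.291, (48.21, 50.79), width = 2 · t* · s/√n = 2.59
98% CI: t* = 2.369, (47.13, 51.87), width = 2 · t* · s/√n = 4.74

The 98% CI is wider by 4.74 - 2.59 = 2.15.
Higher confidence requires a wider interval.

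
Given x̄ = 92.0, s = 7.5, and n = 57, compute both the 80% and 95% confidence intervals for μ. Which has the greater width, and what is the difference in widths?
95% CI is wider by 1.40

df = 56
80% CI: t* = 1.297, (90.71, 93.29), width = 2 · t* · s/√n = 2.58
95% CI: t* = 2.003, (90.01, 93.99), width = 2 · t* · s/√n = 3.98

The 95% CI is wider by 3.98 - 2.58 = 1.40.
Higher confidence requires a wider interval.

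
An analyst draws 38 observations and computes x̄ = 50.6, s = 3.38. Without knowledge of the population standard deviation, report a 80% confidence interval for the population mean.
(49.88, 51.32)

t-interval (σ unknown):
df = n - 1 = 37
t* = 1.305 for 80% confidence

Margin of error = t* · s/√n = 1.305 · 3.38/√38 = 0.72

CI: (49.88, 51.32)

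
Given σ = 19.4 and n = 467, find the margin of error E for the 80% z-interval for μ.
Margin of error = 1.15

Margin of error = z* · σ/√n
= 1.282 · 19.4/√467
= 1.282 · 19.4/21.6102
= 1.15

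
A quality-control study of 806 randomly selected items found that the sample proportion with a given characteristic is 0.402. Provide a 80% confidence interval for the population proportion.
(0.380, 0.424)

Proportion CI:
SE = √(p̂(1-p̂)/n) = √(0.402 · 0.598 / 806) = 0.01727

z* = 1.282
Margin = z* · SE = 1.282 · 0.01727 = 0.0221

CI: 0.402 ± 0.0221 = (0.380, 0.424)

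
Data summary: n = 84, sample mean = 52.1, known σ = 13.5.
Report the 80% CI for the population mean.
(50.21, 53.99)

z-interval (σ known):
z* = 1.282 for 80% confidence

Margin of error = z* · σ/√n = 1.282 · 13.5/√84 = 1.89

CI: (52.1 - 1.89, 52.1 + 1.89) = (50.21, 53.99)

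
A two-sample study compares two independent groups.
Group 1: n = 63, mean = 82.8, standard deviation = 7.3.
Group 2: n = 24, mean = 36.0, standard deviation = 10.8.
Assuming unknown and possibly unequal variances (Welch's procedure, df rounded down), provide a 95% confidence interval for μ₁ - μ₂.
(41.93, 51.67)

Difference: x̄₁ - x̄₂ = 46.80
SE = √(s₁²/n₁ + s₂²/n₂) = √(7.3²/63 + 10.8²/24) = 2.3887
df = 31.35 → 31 (Welch–Satterthwaite, rounded down)
t* = 2.040

CI: 46.80 ± 2.040 · 2.3887 = 46.80 ± 4.87 = (41.93, 51.67)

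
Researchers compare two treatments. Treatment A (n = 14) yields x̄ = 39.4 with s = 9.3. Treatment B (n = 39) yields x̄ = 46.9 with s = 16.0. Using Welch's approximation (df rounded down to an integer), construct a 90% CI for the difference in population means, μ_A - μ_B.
(-13.51, -1.49)

Difference: x̄₁ - x̄₂ = -7.50
SE = √(s₁²/n₁ + s₂²/n₂) = √(9.3²/14 + 16.0²/39) = 3.5696
df = 39.89 → 39 (Welch–Satterthwaite, rounded down)
t* = 1.685

CI: -7.50 ± 1.685 · 3.5696 = -7.50 ± 6.01 = (-13.51, -1.49)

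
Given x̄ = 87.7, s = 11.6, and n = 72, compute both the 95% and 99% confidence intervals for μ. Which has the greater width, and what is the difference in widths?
99% CI is wider by 1.79

df = 71
95% CI: t* = 1.994, (84.97, 90.43), width = 2 · t* · s/√n = 5.45
99% CI: t* = 2.647, (84.08, 91.32), width = 2 · t* · s/√n = 7.24

The 99% CI is wider by 7.24 - 5.45 = 1.79.
Higher confidence requires a wider interval.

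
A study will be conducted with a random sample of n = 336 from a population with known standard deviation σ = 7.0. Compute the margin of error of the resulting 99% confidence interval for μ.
Margin of error = 0.98

Margin of error = z* · σ/√n
= 2.576 · 7.0/√336
= 2.576 · 7.0/18.3303
= 0.98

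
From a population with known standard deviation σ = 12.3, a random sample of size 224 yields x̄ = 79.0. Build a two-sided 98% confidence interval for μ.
(77.09, 80.91)

z-interval (σ known):
z* = 2.326 for 98% confidence

Margin of error = z* · σ/√n = 2.326 · 12.3/√224 = 1.91

CI: (79.0 - 1.91, 79.0 + 1.91) = (77.09, 80.91)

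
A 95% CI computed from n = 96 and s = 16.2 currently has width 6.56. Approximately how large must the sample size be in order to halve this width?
n ≈ 384

CI width ∝ 1/√n
To reduce width by factor 2, need √n to grow by 2 → need 2² = 4 times as many samples.

Current: n = 96, width = 6.56
New: n = 384, width ≈ 3.25

Width reduced by factor of 6.56/3.25 = 2.02.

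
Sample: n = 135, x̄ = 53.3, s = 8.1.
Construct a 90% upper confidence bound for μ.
μ ≤ 54.20

Upper bound (one-sided):
t* = 1.288 (one-sided for 90%)
Upper bound = x̄ + t* · s/√n = 53.3 + 1.288 · 8.1/√135 = 54.20

We are 90% confident that μ ≤ 54.20.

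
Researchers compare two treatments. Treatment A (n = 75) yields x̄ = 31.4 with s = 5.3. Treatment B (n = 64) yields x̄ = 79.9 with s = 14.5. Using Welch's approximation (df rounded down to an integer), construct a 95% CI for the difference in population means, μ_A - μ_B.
(-52.31, -44.69)

Difference: x̄₁ - x̄₂ = -48.50
SE = √(s₁²/n₁ + s₂²/n₂) = √(5.3²/75 + 14.5²/64) = 1.9130
df = 77.33 → 77 (Welch–Satterthwaite, rounded down)
t* = 1.991

CI: -48.50 ± 1.991 · 1.9130 = -48.50 ± 3.81 = (-52.31, -44.69)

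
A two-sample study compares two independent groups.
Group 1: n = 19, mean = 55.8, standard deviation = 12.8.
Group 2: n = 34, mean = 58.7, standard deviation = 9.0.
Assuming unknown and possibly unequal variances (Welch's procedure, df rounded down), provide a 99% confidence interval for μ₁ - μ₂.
(-12.07, 6.27)

Difference: x̄₁ - x̄₂ = -2.90
SE = √(s₁²/n₁ + s₂²/n₂) = √(12.8²/19 + 9.0²/34) = 3.3175
df = 28.15 → 28 (Welch–Satterthwaite, rounded down)
t* = 2.763

CI: -2.90 ± 2.763 · 3.3175 = -2.90 ± 9.17 = (-12.07, 6.27)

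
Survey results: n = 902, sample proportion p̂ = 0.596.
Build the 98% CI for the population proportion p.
(0.558, 0.634)

Proportion CI:
SE = √(p̂(1-p̂)/n) = √(0.596 · 0.404 / 902) = 0.01634

z* = 2.326
Margin = z* · SE = 2.326 · 0.01634 = 0.0380

CI: 0.596 ± 0.0380 = (0.558, 0.634)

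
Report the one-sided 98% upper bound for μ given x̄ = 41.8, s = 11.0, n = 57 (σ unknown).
μ ≤ 44.86

Upper bound (one-sided):
t* = 2.103 (one-sided for 98%)
Upper bound = x̄ + t* · s/√n = 41.8 + 2.103 · 11.0/√57 = 44.86

We are 98% confident that μ ≤ 44.86.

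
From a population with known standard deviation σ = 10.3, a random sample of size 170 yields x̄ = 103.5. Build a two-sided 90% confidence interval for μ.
(102.20, 104.80)

z-interval (σ known):
z* = 1.645 for 90% confidence

Margin of error = z* · σ/√n = 1.645 · 10.3/√170 = 1.30

CI: (103.5 - 1.30, 103.5 + 1.30) = (102.20, 104.80)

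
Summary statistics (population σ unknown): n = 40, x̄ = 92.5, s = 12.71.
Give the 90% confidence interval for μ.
(89.11, 95.89)

t-interval (σ unknown):
df = n - 1 = 39
t* = 1.685 for 90% confidence

Margin of error = t* · s/√n = 1.685 · 12.71/√40 = 3.39

CI: (89.11, 95.89)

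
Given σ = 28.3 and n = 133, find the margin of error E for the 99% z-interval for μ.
Margin of error = 6.32

Margin of error = z* · σ/√n
= 2.576 · 28.3/√133
= 2.576 · 28.3/11.5326
= 6.32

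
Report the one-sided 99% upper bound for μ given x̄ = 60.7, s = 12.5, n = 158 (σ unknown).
μ ≤ 63.04

Upper bound (one-sided):
t* = 2.350 (one-sided for 99%)
Upper bound = x̄ + t* · s/√n = 60.7 + 2.350 · 12.5/√158 = 63.04

We are 99% confident that μ ≤ 63.04.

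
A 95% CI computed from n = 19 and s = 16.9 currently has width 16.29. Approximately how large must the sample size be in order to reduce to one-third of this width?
n ≈ 171

CI width ∝ 1/√n
To reduce width by factor 3, need √n to grow by 3 → need 3² = 9 times as many samples.

Current: n = 19, width = 16.29
New: n = 171, width ≈ 5.10

Width reduced by factor of 16.29/5.10 = 3.19.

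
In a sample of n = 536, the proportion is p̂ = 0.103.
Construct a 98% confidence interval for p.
(0.072, 0.134)

Proportion CI:
SE = √(p̂(1-p̂)/n) = √(0.103 · 0.897 / 536) = 0.01313

z* = 2.326
Margin = z* · SE = 2.326 · 0.01313 = 0.0305

CI: 0.103 ± 0.0305 = (0.072, 0.134)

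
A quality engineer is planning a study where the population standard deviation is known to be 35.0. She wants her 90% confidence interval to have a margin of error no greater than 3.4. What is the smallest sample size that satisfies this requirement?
n ≥ 287

For margin E ≤ 3.4:
n ≥ (z* · σ / E)²
n ≥ (1.645 · 35.0 / 3.4)²
n ≥ 286.75

Minimum n = 287 (rounding up)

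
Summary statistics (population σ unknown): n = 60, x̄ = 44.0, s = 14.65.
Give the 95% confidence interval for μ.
(40.22, 47.78)

t-interval (σ unknown):
df = n - 1 = 59
t* = 2.001 for 95% confidence

Margin of error = t* · s/√n = 2.001 · 14.65/√60 = 3.78

CI: (40.22, 47.78)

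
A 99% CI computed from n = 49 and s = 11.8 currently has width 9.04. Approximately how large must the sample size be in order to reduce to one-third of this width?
n ≈ 441

CI width ∝ 1/√n
To reduce width by factor 3, need √n to grow by 3 → need 3² = 9 times as many samples.

Current: n = 49, width = 9.04
New: n = 441, width ≈ 2.91

Width reduced by factor of 9.04/2.91 = 3.11.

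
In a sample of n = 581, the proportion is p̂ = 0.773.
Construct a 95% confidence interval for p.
(0.739, 0.807)

Proportion CI:
SE = √(p̂(1-p̂)/n) = √(0.773 · 0.227 / 581) = 0.01738

z* = 1.960
Margin = z* · SE = 1.960 · 0.01738 = 0.0341

CI: 0.773 ± 0.0341 = (0.739, 0.807)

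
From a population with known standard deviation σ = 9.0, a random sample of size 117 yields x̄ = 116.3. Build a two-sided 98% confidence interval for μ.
(114.36, 118.24)

z-interval (σ known):
z* = 2.326 for 98% confidence

Margin of error = z* · σ/√n = 2.326 · 9.0/√117 = 1.94

CI: (116.3 - 1.94, 116.3 + 1.94) = (114.36, 118.24)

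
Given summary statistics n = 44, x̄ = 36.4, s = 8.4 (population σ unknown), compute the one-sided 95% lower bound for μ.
μ ≥ 34.27

Lower bound (one-sided):
t* = 1.681 (one-sided for 95%)
Lower bound = x̄ - t* · s/√n = 36.4 - 1.681 · 8.4/√44 = 34.27

We are 95% confident that μ ≥ 34.27.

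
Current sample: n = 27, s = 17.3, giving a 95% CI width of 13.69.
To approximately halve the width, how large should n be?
n ≈ 108

CI width ∝ 1/√n
To reduce width by factor 2, need √n to grow by 2 → need 2² = 4 times as many samples.

Current: n = 27, width = 13.69
New: n = 108, width ≈ 6.60

Width reduced by factor of 13.69/6.60 = 2.07.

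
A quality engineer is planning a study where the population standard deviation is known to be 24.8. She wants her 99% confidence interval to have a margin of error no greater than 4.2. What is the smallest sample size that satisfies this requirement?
n ≥ 232

For margin E ≤ 4.2:
n ≥ (z* · σ / E)²
n ≥ (2.576 · 24.8 / 4.2)²
n ≥ 231.36

Minimum n = 232 (rounding up)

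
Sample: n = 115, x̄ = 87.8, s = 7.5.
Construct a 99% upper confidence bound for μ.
μ ≤ 89.45

Upper bound (one-sided):
t* = 2.360 (one-sided for 99%)
Upper bound = x̄ + t* · s/√n = 87.8 + 2.360 · 7.5/√115 = 89.45

We are 99% confident that μ ≤ 89.45.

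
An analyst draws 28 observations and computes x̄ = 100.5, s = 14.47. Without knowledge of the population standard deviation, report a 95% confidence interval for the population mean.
(94.89, 106.11)

t-interval (σ unknown):
df = n - 1 = 27
t* = 2.052 for 95% confidence

Margin of error = t* · s/√n = 2.052 · 14.47/√28 = 5.61

CI: (94.89, 106.11)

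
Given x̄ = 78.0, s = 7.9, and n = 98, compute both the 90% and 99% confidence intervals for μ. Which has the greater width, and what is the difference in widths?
99% CI is wider by 1.54

df = 97
90% CI: t* = 1.661, (76.67, 79.33), width = 2 · t* · s/√n = 2.65
99% CI: t* = 2.627, (75.90, 80.10), width = 2 · t* · s/√n = 4.19

The 99% CI is wider by 4.19 - 2.65 = 1.54.
Higher confidence requires a wider interval.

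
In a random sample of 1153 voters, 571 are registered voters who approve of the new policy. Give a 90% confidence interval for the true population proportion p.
(0.471, 0.519)

Proportion CI:
p̂ = 571/1153 = 0.49523
SE = √(p̂(1-p̂)/n) = √(0.49523 · 0.50477 / 1153) = 0.01472

z* = 1.645
Margin = z* · SE = 1.645 · 0.01472 = 0.0242

CI: 0.49523 ± 0.0242 = (0.471, 0.519)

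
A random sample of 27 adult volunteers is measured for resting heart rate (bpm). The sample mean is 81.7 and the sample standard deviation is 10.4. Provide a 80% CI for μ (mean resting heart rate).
(79.07, 84.33)

t-interval (σ unknown):
df = n - 1 = 26
t* = 1.315 for 80% confidence

Margin of error = t* · s/√n = 1.315 · 10.4/√27 = 2.63

CI: (79.07, 84.33)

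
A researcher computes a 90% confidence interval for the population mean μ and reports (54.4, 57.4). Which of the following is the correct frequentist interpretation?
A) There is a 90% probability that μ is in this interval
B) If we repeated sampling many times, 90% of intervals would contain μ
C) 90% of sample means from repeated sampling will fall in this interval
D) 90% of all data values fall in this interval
B

A) Wrong — μ is fixed; the randomness lives in the interval, not in μ.
B) Correct — this is the frequentist long-run coverage interpretation.
C) Wrong — coverage applies to intervals containing μ, not to future x̄ values.
D) Wrong — a CI is about the parameter μ, not individual data values.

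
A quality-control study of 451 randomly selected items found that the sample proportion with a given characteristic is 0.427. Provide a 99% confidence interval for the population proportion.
(0.367, 0.487)

Proportion CI:
SE = √(p̂(1-p̂)/n) = √(0.427 · 0.573 / 451) = 0.02329

z* = 2.576
Margin = z* · SE = 2.576 · 0.02329 = 0.0600

CI: 0.427 ± 0.0600 = (0.367, 0.487)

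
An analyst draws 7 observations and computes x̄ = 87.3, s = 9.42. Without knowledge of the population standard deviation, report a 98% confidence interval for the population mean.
(76.11, 98.49)

t-interval (σ unknown):
df = n - 1 = 6
t* = 3.143 for 98% confidence

Margin of error = t* · s/√n = 3.143 · 9.42/√7 = 11.19

CI: (76.11, 98.49)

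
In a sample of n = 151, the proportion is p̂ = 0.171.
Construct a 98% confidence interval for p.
(0.100, 0.242)

Proportion CI:
SE = √(p̂(1-p̂)/n) = √(0.171 · 0.829 / 151) = 0.03064

z* = 2.326
Margin = z* · SE = 2.326 · 0.03064 = 0.0713

CI: 0.171 ± 0.0713 = (0.100, 0.242)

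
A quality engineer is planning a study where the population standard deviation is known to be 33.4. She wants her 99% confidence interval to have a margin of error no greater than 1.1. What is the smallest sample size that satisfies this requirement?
n ≥ 6118

For margin E ≤ 1.1:
n ≥ (z* · σ / E)²
n ≥ (2.576 · 33.4 / 1.1)²
n ≥ 6117.86

Minimum n = 6118 (rounding up)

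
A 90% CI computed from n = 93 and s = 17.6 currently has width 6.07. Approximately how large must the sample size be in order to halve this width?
n ≈ 372

CI width ∝ 1/√n
To reduce width by factor 2, need √n to grow by 2 → need 2² = 4 times as many samples.

Current: n = 93, width = 6.07
New: n = 372, width ≈ 3.01

Width reduced by factor of 6.07/3.01 = 2.02.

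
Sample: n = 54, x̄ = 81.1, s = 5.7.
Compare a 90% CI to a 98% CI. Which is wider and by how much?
98% CI is wider by 1.12

df = 53
90% CI: t* = 1.674, (79.80, 82.40), width = 2 · t* · s/√n = 2.60
98% CI: t* = 2.399, (79.24, 82.96), width = 2 · t* · s/√n = 3.72

The 98% CI is wider by 3.72 - 2.60 = 1.12.
Higher confidence requires a wider interval.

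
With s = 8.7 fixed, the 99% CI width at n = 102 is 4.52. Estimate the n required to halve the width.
n ≈ 408

CI width ∝ 1/√n
To reduce width by factor 2, need √n to grow by 2 → need 2² = 4 times as many samples.

Current: n = 102, width = 4.52
New: n = 408, width ≈ 2.23

Width reduced by factor of 4.52/2.23 = 2.03.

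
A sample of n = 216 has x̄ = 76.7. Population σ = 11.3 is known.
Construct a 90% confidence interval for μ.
(75.44, 77.96)

z-interval (σ known):
z* = 1.645 for 90% confidence

Margin of error = z* · σ/√n = 1.645 · 11.3/√216 = 1.26

CI: (76.7 - 1.26, 76.7 + 1.26) = (75.44, 77.96)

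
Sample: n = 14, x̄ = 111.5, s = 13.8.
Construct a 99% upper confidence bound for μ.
μ ≤ 121.27

Upper bound (one-sided):
t* = 2.650 (one-sided for 99%)
Upper bound = x̄ + t* · s/√n = 111.5 + 2.650 · 13.8/√14 = 121.27

We are 99% confident that μ ≤ 121.27.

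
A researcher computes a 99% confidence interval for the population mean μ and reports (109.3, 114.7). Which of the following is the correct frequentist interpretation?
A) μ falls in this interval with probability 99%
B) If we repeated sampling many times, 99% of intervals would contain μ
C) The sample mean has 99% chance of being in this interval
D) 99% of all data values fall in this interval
B

A) Wrong — μ is fixed; the randomness lives in the interval, not in μ.
B) Correct — this is the frequentist long-run coverage interpretation.
C) Wrong — x̄ is observed and sits in the interval by construction.
D) Wrong — a CI is about the parameter μ, not individual data values.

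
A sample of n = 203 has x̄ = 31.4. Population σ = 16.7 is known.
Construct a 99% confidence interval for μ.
(28.38, 34.42)

z-interval (σ known):
z* = 2.576 for 99% confidence

Margin of error = z* · σ/√n = 2.576 · 16.7/√203 = 3.02

CI: (31.4 - 3.02, 31.4 + 3.02) = (28.38, 34.42)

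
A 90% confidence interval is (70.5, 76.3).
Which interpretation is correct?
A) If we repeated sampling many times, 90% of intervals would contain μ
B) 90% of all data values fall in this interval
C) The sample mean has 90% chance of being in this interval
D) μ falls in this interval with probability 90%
A

A) Correct — this is the frequentist long-run coverage interpretation.
B) Wrong — a CI is about the parameter μ, not individual data values.
C) Wrong — x̄ is observed and sits in the interval by construction.
D) Wrong — μ is fixed; the randomness lives in the interval, not in μ.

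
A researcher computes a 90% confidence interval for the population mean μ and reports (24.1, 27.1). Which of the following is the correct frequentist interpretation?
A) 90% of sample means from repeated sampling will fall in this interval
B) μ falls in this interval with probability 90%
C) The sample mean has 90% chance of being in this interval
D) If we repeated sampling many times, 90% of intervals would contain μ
D

A) Wrong — coverage applies to intervals containing μ, not to future x̄ values.
B) Wrong — μ is fixed; the randomness lives in the interval, not in μ.
C) Wrong — x̄ is observed and sits in the interval by construction.
D) Correct — this is the frequentist long-run coverage interpretation.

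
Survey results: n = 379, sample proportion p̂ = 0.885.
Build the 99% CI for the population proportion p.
(0.843, 0.927)

Proportion CI:
SE = √(p̂(1-p̂)/n) = √(0.885 · 0.115 / 379) = 0.01639

z* = 2.576
Margin = z* · SE = 2.576 · 0.01639 = 0.0422

CI: 0.885 ± 0.0422 = (0.843, 0.927)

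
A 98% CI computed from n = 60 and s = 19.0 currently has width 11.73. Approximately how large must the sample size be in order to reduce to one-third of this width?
n ≈ 540

CI width ∝ 1/√n
To reduce width by factor 3, need √n to grow by 3 → need 3² = 9 times as many samples.

Current: n = 60, width = 11.73
New: n = 540, width ≈ 3.82

Width reduced by factor of 11.73/3.82 = 3.07.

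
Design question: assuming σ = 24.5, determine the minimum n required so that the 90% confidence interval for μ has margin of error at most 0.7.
n ≥ 3315

For margin E ≤ 0.7:
n ≥ (z* · σ / E)²
n ≥ (1.645 · 24.5 / 0.7)²
n ≥ 3314.88

Minimum n = 3315 (rounding up)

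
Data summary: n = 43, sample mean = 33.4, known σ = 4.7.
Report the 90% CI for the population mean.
(32.22, 34.58)

z-interval (σ known):
z* = 1.645 for 90% confidence

Margin of error = z* · σ/√n = 1.645 · 4.7/√43 = 1.18

CI: (33.4 - 1.18, 33.4 + 1.18) = (32.22, 34.58)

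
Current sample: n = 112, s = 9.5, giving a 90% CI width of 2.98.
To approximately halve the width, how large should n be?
n ≈ 448

CI width ∝ 1/√n
To reduce width by factor 2, need √n to grow by 2 → need 2² = 4 times as many samples.

Current: n = 112, width = 2.98
New: n = 448, width ≈ 1.48

Width reduced by factor of 2.98/1.48 = 2.01.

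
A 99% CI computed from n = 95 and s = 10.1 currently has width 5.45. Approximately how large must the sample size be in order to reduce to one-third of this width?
n ≈ 855

CI width ∝ 1/√n
To reduce width by factor 3, need √n to grow by 3 → need 3² = 9 times as many samples.

Current: n = 95, width = 5.45
New: n = 855, width ≈ 1.78

Width reduced by factor of 5.45/1.78 = 3.06.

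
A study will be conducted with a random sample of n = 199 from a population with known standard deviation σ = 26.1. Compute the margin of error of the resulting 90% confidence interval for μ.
Margin of error = 3.04

Margin of error = z* · σ/√n
= 1.645 · 26.1/√199
= 1.645 · 26.1/14.1067
= 3.04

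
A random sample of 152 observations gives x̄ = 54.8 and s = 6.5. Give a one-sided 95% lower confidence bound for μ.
μ ≥ 53.93

Lower bound (one-sided):
t* = 1.655 (one-sided for 95%)
Lower bound = x̄ - t* · s/√n = 54.8 - 1.655 · 6.5/√152 = 53.93

We are 95% confident that μ ≥ 53.93.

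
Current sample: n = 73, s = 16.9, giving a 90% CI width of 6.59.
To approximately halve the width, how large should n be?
n ≈ 292

CI width ∝ 1/√n
To reduce width by factor 2, need √n to grow by 2 → need 2² = 4 times as many samples.

Current: n = 73, width = 6.59
New: n = 292, width ≈ 3.26

Width reduced by factor of 6.59/3.26 = 2.02.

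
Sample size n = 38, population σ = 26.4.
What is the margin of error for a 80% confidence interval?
Margin of error = 5.49

Margin of error = z* · σ/√n
= 1.282 · 26.4/√38
= 1.282 · 26.4/6.1644
= 5.49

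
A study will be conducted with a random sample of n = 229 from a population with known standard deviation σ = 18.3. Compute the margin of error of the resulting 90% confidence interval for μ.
Margin of error = 1.99

Margin of error = z* · σ/√n
= 1.645 · 18.3/√229
= 1.645 · 18.3/15.1327
= 1.99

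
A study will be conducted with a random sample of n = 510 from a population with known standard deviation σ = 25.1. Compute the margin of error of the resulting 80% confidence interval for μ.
Margin of error = 1.42

Margin of error = z* · σ/√n
= 1.282 · 25.1/√510
= 1.282 · 25.1/22.5832
= 1.42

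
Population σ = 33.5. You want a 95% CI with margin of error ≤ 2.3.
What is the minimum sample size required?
n ≥ 815

For margin E ≤ 2.3:
n ≥ (z* · σ / E)²
n ≥ (1.960 · 33.5 / 2.3)²
n ≥ 814.98

Minimum n = 815 (rounding up)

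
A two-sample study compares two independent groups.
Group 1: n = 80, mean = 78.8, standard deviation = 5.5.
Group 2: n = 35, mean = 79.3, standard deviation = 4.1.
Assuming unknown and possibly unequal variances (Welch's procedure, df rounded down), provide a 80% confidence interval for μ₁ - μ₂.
(-1.70, 0.70)

Difference: x̄₁ - x̄₂ = -0.50
SE = √(s₁²/n₁ + s₂²/n₂) = √(5.5²/80 + 4.1²/35) = 0.9265
df = 85.74 → 85 (Welch–Satterthwaite, rounded down)
t* = 1.292

CI: -0.50 ± 1.292 · 0.9265 = -0.50 ± 1.20 = (-1.70, 0.70)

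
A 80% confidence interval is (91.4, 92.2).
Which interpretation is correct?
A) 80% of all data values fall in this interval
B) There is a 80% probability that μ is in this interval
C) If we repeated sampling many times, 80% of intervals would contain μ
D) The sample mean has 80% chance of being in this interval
C

A) Wrong — a CI is about the parameter μ, not individual data values.
B) Wrong — μ is fixed; the randomness lives in the interval, not in μ.
C) Correct — this is the frequentist long-run coverage interpretation.
D) Wrong — x̄ is observed and sits in the interval by construction.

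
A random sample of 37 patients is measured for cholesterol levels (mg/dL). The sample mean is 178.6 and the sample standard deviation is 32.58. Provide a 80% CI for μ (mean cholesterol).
(171.60, 185.60)

t-interval (σ unknown):
df = n - 1 = 36
t* = 1.306 for 80% confidence

Margin of error = t* · s/√n = 1.306 · 32.58/√37 = 7.00

CI: (171.60, 185.60)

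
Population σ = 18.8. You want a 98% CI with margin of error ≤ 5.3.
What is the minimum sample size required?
n ≥ 69

For margin E ≤ 5.3:
n ≥ (z* · σ / E)²
n ≥ (2.326 · 18.8 / 5.3)²
n ≥ 68.07

Minimum n = 69 (rounding up)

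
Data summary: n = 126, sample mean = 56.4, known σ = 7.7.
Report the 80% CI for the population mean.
(55.52, 57.28)

z-interval (σ known):
z* = 1.282 for 80% confidence

Margin of error = z* · σ/√n = 1.282 · 7.7/√126 = 0.88

CI: (56.4 - 0.88, 56.4 + 0.88) = (55.52, 57.28)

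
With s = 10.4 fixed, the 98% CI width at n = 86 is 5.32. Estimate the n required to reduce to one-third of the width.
n ≈ 774

CI width ∝ 1/√n
To reduce width by factor 3, need √n to grow by 3 → need 3² = 9 times as many samples.

Current: n = 86, width = 5.32
New: n = 774, width ≈ 1.74

Width reduced by factor of 5.32/1.74 = 3.06.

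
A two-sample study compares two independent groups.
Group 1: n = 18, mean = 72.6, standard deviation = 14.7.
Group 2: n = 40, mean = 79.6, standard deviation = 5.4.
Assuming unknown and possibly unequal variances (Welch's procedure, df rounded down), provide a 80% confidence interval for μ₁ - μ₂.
(-11.74, -2.26)

Difference: x̄₁ - x̄₂ = -7.00
SE = √(s₁²/n₁ + s₂²/n₂) = √(14.7²/18 + 5.4²/40) = 3.5685
df = 19.10 → 19 (Welch–Satterthwaite, rounded down)
t* = 1.328

CI: -7.00 ± 1.328 · 3.5685 = -7.00 ± 4.74 = (-11.74, -2.26)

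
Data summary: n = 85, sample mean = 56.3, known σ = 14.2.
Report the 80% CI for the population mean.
(54.33, 58.27)

z-interval (σ known):
z* = 1.282 for 80% confidence

Margin of error = z* · σ/√n = 1.282 · 14.2/√85 = 1.97

CI: (56.3 - 1.97, 56.3 + 1.97) = (54.33, 58.27)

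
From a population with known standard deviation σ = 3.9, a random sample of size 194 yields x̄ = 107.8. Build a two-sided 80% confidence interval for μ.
(107.44, 108.16)

z-interval (σ known):
z* = 1.282 for 80% confidence

Margin of error = z* · σ/√n = 1.282 · 3.9/√194 = 0.36

CI: (107.8 - 0.36, 107.8 + 0.36) = (107.44, 108.16)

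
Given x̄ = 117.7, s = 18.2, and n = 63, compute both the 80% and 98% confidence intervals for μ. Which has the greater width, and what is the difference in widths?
98% CI is wider by 5.01

df = 62
80% CI: t* = 1.295, (114.73, 120.67), width = 2 · t* · s/√n = 5.94
98% CI: t* = 2.388, (112.22, 123.18), width = 2 · t* · s/√n = 10.95

The 98% CI is wider by 10.95 - 5.94 = 5.01.
Higher confidence requires a wider interval.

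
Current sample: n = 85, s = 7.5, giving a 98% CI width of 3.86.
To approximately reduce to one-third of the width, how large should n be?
n ≈ 765

CI width ∝ 1/√n
To reduce width by factor 3, need √n to grow by 3 → need 3² = 9 times as many samples.

Current: n = 85, width = 3.86
New: n = 765, width ≈ 1.26

Width reduced by factor of 3.86/1.26 = 3.06.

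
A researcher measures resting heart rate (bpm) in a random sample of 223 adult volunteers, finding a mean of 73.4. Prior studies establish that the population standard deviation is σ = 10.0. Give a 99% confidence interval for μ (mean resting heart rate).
(71.67, 75.13)

z-interval (σ known):
z* = 2.576 for 99% confidence

Margin of error = z* · σ/√n = 2.576 · 10.0/√223 = 1.73

CI: (73.4 - 1.73, 73.4 + 1.73) = (71.67, 75.13)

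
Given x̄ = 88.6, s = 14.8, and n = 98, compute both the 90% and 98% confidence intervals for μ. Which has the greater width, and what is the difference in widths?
98% CI is wider by 2.10

df = 97
90% CI: t* = 1.661, (86.12, 91.08), width = 2 · t* · s/√n = 4.97
98% CI: t* = 2.365, (85.06, 92.14), width = 2 · t* · s/√n = 7.07

The 98% CI is wider by 7.07 - 4.97 = 2.10.
Higher confidence requires a wider interval.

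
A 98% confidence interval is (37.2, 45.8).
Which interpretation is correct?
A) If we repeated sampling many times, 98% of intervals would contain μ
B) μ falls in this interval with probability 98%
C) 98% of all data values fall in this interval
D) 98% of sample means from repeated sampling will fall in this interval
A

A) Correct — this is the frequentist long-run coverage interpretation.
B) Wrong — μ is fixed; the randomness lives in the interval, not in μ.
C) Wrong — a CI is about the parameter μ, not individual data values.
D) Wrong — coverage applies to intervals containing μ, not to future x̄ values.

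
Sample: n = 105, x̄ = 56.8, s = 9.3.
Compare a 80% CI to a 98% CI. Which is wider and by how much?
98% CI is wider by 1.95

df = 104
80% CI: t* = 1.290, (55.63, 57.97), width = 2 · t* · s/√n = 2.34
98% CI: t* = 2.363, (54.66, 58.94), width = 2 · t* · s/√n = 4.29

The 98% CI is wider by 4.29 - 2.34 = 1.95.
Higher confidence requires a wider interval.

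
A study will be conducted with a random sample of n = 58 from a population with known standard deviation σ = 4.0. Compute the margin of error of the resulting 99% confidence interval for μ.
Margin of error = 1.35

Margin of error = z* · σ/√n
= 2.576 · 4.0/√58
= 2.576 · 4.0/7.6158
= 1.35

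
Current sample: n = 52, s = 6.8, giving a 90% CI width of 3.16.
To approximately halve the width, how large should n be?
n ≈ 208

CI width ∝ 1/√n
To reduce width by factor 2, need √n to grow by 2 → need 2² = 4 times as many samples.

Current: n = 52, width = 3.16
New: n = 208, width ≈ 1.56

Width reduced by factor of 3.16/1.56 = 2.03.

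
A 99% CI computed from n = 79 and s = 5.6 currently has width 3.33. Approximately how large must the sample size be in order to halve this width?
n ≈ 316

CI width ∝ 1/√n
To reduce width by factor 2, need √n to grow by 2 → need 2² = 4 times as many samples.

Current: n = 79, width = 3.33
New: n = 316, width ≈ 1.63

Width reduced by factor of 3.33/1.63 = 2.04.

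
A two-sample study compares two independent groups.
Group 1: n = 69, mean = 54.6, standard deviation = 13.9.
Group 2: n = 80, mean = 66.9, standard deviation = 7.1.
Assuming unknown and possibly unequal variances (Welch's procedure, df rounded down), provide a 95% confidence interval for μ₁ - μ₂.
(-15.98, -8.62)

Difference: x̄₁ - x̄₂ = -12.30
SE = √(s₁²/n₁ + s₂²/n₂) = √(13.9²/69 + 7.1²/80) = 1.8521
df = 97.79 → 97 (Welch–Satterthwaite, rounded down)
t* = 1.985

CI: -12.30 ± 1.985 · 1.8521 = -12.30 ± 3.68 = (-15.98, -8.62)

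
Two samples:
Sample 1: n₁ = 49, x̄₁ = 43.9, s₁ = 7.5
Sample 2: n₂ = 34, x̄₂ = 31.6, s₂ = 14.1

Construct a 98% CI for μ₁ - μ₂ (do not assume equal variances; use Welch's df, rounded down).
(5.93, 18.67)

Difference: x̄₁ - x̄₂ = 12.30
SE = √(s₁²/n₁ + s₂²/n₂) = √(7.5²/49 + 14.1²/34) = 2.6449
df = 46.01 → 46 (Welch–Satterthwaite, rounded down)
t* = 2.410

CI: 12.30 ± 2.410 · 2.6449 = 12.30 ± 6.37 = (5.93, 18.67)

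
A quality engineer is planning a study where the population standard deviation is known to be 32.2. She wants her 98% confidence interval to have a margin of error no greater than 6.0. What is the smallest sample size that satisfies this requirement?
n ≥ 156

For margin E ≤ 6.0:
n ≥ (z* · σ / E)²
n ≥ (2.326 · 32.2 / 6.0)²
n ≥ 155.82

Minimum n = 156 (rounding up)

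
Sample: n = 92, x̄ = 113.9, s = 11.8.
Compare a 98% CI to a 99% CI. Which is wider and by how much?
99% CI is wider by 0.64

df = 91
98% CI: t* = 2.368, (110.99, 116.81), width = 2 · t* · s/√n = 5.83
99% CI: t* = 2.631, (110.66, 117.14), width = 2 · t* · s/√n = 6.47

The 99% CI is wider by 6.47 - 5.83 = 0.64.
Higher confidence requires a wider interval.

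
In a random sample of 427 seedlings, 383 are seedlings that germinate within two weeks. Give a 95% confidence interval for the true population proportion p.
(0.868, 0.926)

Proportion CI:
p̂ = 383/427 = 0.89696
SE = √(p̂(1-p̂)/n) = √(0.89696 · 0.10304 / 427) = 0.01471

z* = 1.960
Margin = z* · SE = 1.960 · 0.01471 = 0.0288

CI: 0.89696 ± 0.0288 = (0.868, 0.926)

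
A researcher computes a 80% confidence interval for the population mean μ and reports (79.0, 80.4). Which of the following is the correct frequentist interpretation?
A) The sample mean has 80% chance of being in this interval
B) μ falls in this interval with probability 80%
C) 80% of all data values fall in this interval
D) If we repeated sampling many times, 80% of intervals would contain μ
D

A) Wrong — x̄ is observed and sits in the interval by construction.
B) Wrong — μ is fixed; the randomness lives in the interval, not in μ.
C) Wrong — a CI is about the parameter μ, not individual data values.
D) Correct — this is the frequentist long-run coverage interpretation.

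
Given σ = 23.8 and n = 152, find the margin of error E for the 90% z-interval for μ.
Margin of error = 3.18

Margin of error = z* · σ/√n
= 1.645 · 23.8/√152
= 1.645 · 23.8/12.3288
= 3.18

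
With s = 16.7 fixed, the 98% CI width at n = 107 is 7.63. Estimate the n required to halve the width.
n ≈ 428

CI width ∝ 1/√n
To reduce width by factor 2, need √n to grow by 2 → need 2² = 4 times as many samples.

Current: n = 107, width = 7.63
New: n = 428, width ≈ 3.77

Width reduced by factor of 7.63/3.77 = 2.02.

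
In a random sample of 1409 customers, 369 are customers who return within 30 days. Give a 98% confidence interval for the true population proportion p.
(0.235, 0.289)

Proportion CI:
p̂ = 369/1409 = 0.26189
SE = √(p̂(1-p̂)/n) = √(0.26189 · 0.73811 / 1409) = 0.01171

z* = 2.326
Margin = z* · SE = 2.326 · 0.01171 = 0.0272

CI: 0.26189 ± 0.0272 = (0.235, 0.289)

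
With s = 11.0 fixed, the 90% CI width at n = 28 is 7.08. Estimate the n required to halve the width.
n ≈ 112

CI width ∝ 1/√n
To reduce width by factor 2, need √n to grow by 2 → need 2² = 4 times as many samples.

Current: n = 28, width = 7.08
New: n = 112, width ≈ 3.45

Width reduced by factor of 7.08/3.45 = 2.05.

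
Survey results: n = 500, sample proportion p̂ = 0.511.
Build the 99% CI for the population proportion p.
(0.453, 0.569)

Proportion CI:
SE = √(p̂(1-p̂)/n) = √(0.511 · 0.489 / 500) = 0.02236

z* = 2.576
Margin = z* · SE = 2.576 · 0.02236 = 0.0576

CI: 0.511 ± 0.0576 = (0.453, 0.569)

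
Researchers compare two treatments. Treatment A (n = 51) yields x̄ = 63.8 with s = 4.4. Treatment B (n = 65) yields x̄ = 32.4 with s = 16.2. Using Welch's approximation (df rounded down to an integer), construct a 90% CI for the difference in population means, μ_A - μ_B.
(27.90, 34.90)

Difference: x̄₁ - x̄₂ = 31.40
SE = √(s₁²/n₁ + s₂²/n₂) = √(4.4²/51 + 16.2²/65) = 2.1017
df = 75.74 → 75 (Welch–Satterthwaite, rounded down)
t* = 1.665

CI: 31.40 ± 1.665 · 2.1017 = 31.40 ± 3.50 = (27.90, 34.90)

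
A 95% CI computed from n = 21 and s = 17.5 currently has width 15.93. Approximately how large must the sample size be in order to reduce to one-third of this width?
n ≈ 189

CI width ∝ 1/√n
To reduce width by factor 3, need √n to grow by 3 → need 3² = 9 times as many samples.

Current: n = 21, width = 15.93
New: n = 189, width ≈ 5.02

Width reduced by factor of 15.93/5.02 = 3.17.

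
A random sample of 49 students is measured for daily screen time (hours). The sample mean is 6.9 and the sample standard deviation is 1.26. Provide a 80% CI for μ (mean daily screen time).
(6.67, 7.13)

t-interval (σ unknown):
df = n - 1 = 48
t* = 1.299 for 80% confidence

Margin of error = t* · s/√n = 1.299 · 1.26/√49 = 0.23

CI: (6.67, 7.13)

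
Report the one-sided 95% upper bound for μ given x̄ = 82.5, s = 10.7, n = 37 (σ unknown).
μ ≤ 85.47

Upper bound (one-sided):
t* = 1.688 (one-sided for 95%)
Upper bound = x̄ + t* · s/√n = 82.5 + 1.688 · 10.7/√37 = 85.47

We are 95% confident that μ ≤ 85.47.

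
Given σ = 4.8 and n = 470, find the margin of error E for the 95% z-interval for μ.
Margin of error = 0.43

Margin of error = z* · σ/√n
= 1.960 · 4.8/√470
= 1.960 · 4.8/21.6795
= 0.43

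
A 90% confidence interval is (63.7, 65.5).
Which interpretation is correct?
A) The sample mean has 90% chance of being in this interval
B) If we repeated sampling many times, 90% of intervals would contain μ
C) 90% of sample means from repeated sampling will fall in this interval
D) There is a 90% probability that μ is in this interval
B

A) Wrong — x̄ is observed and sits in the interval by construction.
B) Correct — this is the frequentist long-run coverage interpretation.
C) Wrong — coverage applies to intervals containing μ, not to future x̄ values.
D) Wrong — μ is fixed; the randomness lives in the interval, not in μ.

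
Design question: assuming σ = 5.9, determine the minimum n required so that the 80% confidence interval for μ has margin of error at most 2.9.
n ≥ 7

For margin E ≤ 2.9:
n ≥ (z* · σ / E)²
n ≥ (1.282 · 5.9 / 2.9)²
n ≥ 6.80

Minimum n = 7 (rounding up)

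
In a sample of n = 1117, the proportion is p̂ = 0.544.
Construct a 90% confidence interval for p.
(0.519, 0.569)

Proportion CI:
SE = √(p̂(1-p̂)/n) = √(0.544 · 0.456 / 1117) = 0.01490

z* = 1.645
Margin = z* · SE = 1.645 · 0.01490 = 0.0245

CI: 0.544 ± 0.0245 = (0.519, 0.569)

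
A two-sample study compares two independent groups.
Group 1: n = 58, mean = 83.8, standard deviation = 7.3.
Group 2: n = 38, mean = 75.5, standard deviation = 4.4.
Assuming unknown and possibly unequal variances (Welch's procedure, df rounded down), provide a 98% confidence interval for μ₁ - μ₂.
(5.47, 11.13)

Difference: x̄₁ - x̄₂ = 8.30
SE = √(s₁²/n₁ + s₂²/n₂) = √(7.3²/58 + 4.4²/38) = 1.1951
df = 93.47 → 93 (Welch–Satterthwaite, rounded down)
t* = 2.367

CI: 8.30 ± 2.367 · 1.1951 = 8.30 ± 2.83 = (5.47, 11.13)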